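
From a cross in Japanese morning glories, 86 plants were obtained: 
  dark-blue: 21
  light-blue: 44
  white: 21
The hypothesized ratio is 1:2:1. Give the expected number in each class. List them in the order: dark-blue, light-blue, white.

21.5, 43, 21.5

Under the 1:2:1 hypothesis (Σ ratio = 4, N = 86):
  dark-blue: 86 × 1/4 = 21.5
  light-blue: 86 × 2/4 = 43
  white: 86 × 1/4 = 21.5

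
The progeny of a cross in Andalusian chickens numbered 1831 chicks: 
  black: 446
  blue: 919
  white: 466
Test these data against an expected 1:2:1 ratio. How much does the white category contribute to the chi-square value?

0.149

Total ratio parts = 4. Expected numbers out of 1831:
  black: 1831 × 1/4 = 457.75
  blue: 1831 × 2/4 = 915.5
  white: 1831 × 1/4 = 457.75
Contribution of white: (466 − 457.75)² / 457.75 = 0.1487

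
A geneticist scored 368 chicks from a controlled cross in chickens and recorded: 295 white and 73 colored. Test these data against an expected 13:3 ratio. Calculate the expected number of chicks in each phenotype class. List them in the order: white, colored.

Expected counts for N = 368 under a 13:3 ratio (total parts = 16):
  white: 368 × 13/16 = 299
  colored: 368 × 3/16 = 69

299, 69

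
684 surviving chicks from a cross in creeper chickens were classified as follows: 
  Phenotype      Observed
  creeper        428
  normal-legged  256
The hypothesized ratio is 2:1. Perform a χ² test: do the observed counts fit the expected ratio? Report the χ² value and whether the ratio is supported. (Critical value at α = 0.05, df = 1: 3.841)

5.158; not consistent

Expected counts for N = 684 under a 2:1 ratio (total parts = 3):
  creeper: 684 × 2/3 = 456
  normal-legged: 684 × 1/3 = 228
χ² = Σ (O − E)² / E
  creeper: (428 − 456)² / 456 = 1.7193
  normal-legged: (256 − 228)² / 228 = 3.4386
χ² = 1.7193 + 3.4386 = 5.1579 ≈ 5.158
Degrees of freedom = 2 − 1 = 1; critical value at α = 0.05 is 3.841.
Since 5.158 > 3.841, we reject the null hypothesis — the data do not fit the 2:1 ratio.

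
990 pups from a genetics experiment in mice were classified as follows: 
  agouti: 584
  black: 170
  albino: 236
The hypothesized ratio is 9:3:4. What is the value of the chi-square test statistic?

Expected counts for N = 990 under a 9:3:4 ratio (total parts = 16):
  agouti: 990 × 9/16 = 556.875
  black: 990 × 3/16 = 185.625
  albino: 990 × 4/16 = 247.5
χ² = Σ (O − E)² / E
  agouti: (584 − 556.875)² / 556.875 = 1.3212
  black: (170 − 185.625)² / 185.625 = 1.3152
  albino: (236 − 247.5)² / 247.5 = 0.5343
χ² = 1.3212 + 1.3152 + 0.5343 = 3.1707 ≈ 3.171

3.171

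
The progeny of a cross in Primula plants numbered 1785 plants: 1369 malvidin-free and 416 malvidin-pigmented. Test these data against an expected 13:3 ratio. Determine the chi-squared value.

24.314

Expected counts for N = 1785 under a 13:3 ratio (total parts = 16):
  malvidin-free: 1785 × 13/16 = 1450.3125
  malvidin-pigmented: 1785 × 3/16 = 334.6875
χ² = Σ (O − E)² / E
  malvidin-free: (1369 − 1450.3125)² / 1450.3125 = 4.5588
  malvidin-pigmented: (416 − 334.6875)² / 334.6875 = 19.7549
χ² = 4.5588 + 19.7549 = 24.3137 ≈ 24.314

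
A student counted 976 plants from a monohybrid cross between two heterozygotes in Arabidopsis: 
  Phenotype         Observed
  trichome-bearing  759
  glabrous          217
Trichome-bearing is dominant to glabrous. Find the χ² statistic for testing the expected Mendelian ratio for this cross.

3.984

For a monohybrid cross between heterozygotes with complete dominance, the expected phenotypic ratio is 3:1.
Expected counts for N = 976 under a 3:1 ratio (total parts = 4):
  trichome-bearing: 976 × 3/4 = 732
  glabrous: 976 × 1/4 = 244
χ² = Σ (O − E)² / E
  trichome-bearing: (759 − 732)² / 732 = 0.9959
  glabrous: (217 − 244)² / 244 = 2.9877
χ² = 0.9959 + 2.9877 = 3.9836 ≈ 3.984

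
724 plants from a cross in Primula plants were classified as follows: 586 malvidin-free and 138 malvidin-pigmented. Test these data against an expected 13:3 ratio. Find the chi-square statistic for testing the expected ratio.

0.046

The 13:3 ratio has 16 parts, so with N = 724 the expected counts are:
  malvidin-free: 724 × 13/16 = 588.25
  malvidin-pigmented: 724 × 3/16 = 135.75
χ² = Σ (O − E)² / E
  malvidin-free: (586 − 588.25)² / 588.25 = 0.0086
  malvidin-pigmented: (138 − 135.75)² / 135.75 = 0.0373
χ² = 0.0086 + 0.0373 = 0.0459 ≈ 0.046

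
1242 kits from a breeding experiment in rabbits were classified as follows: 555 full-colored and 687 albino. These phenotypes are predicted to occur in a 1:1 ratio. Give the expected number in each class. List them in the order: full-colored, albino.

621, 621

Total ratio parts = 2. Expected numbers out of 1242:
  full-colored: 1242 × 1/2 = 621
  albino: 1242 × 1/2 = 621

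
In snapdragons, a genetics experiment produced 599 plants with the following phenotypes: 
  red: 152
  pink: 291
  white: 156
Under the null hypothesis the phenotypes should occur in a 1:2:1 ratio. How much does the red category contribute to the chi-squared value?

0.034

Expected counts for N = 599 under a 1:2:1 ratio (total parts = 4):
  red: 599 × 1/4 = 149.75
  pink: 599 × 2/4 = 299.5
  white: 599 × 1/4 = 149.75
Contribution of red: (152 − 149.75)² / 149.75 = 0.0338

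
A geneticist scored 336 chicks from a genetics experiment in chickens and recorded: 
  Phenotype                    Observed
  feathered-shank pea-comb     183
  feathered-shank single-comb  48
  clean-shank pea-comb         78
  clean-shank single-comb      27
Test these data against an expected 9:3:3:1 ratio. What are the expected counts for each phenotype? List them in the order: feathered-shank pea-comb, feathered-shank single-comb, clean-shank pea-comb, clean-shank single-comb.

Under the 9:3:3:1 hypothesis (Σ ratio = 16, N = 336):
  feathered-shank pea-comb: 336 × 9/16 = 189
  feathered-shank single-comb: 336 × 3/16 = 63
  clean-shank pea-comb: 336 × 3/16 = 63
  clean-shank single-comb: 336 × 1/16 = 21

189, 63, 63, 21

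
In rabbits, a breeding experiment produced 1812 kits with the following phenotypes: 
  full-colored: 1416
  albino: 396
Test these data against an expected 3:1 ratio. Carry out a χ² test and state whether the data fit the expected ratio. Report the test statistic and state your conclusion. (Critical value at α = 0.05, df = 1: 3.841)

Under the 3:1 hypothesis (Σ ratio = 4, N = 1812):
  full-colored: 1812 × 3/4 = 1359
  albino: 1812 × 1/4 = 453
χ² = Σ (O − E)² / E
  full-colored: (1416 − 1359)² / 1359 = 2.3907
  albino: (396 − 453)² / 453 = 7.1722
χ² = 2.3907 + 7.1722 = 9.5629 ≈ 9.563
Degrees of freedom = 2 − 1 = 1; critical value at α = 0.05 is 3.841.
Since 9.563 > 3.841, we reject the null hypothesis — the data do not fit the 3:1 ratio.

9.563; not consistent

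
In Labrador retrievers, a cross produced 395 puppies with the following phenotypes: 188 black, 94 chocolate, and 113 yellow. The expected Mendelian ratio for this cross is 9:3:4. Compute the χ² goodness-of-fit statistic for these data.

12.684

Total ratio parts = 16. Expected numbers out of 395:
  black: 395 × 9/16 = 222.1875
  chocolate: 395 × 3/16 = 74.0625
  yellow: 395 × 4/16 = 98.75
χ² = Σ (O − E)² / E
  black: (188 − 222.1875)² / 222.1875 = 5.2604
  chocolate: (94 − 74.0625)² / 74.0625 = 5.3671
  yellow: (113 − 98.75)² / 98.75 = 2.0563
χ² = 5.2604 + 5.3671 + 2.0563 = 12.6838 ≈ 12.684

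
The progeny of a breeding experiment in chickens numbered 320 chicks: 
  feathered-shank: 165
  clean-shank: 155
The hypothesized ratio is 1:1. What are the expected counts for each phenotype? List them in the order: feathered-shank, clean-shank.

Total ratio parts = 2. Expected numbers out of 320:
  feathered-shank: 320 × 1/2 = 160
  clean-shank: 320 × 1/2 = 160

160, 160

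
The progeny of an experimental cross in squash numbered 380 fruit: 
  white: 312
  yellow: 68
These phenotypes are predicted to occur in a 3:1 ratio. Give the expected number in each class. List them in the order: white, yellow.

285, 95

Under the 3:1 hypothesis (Σ ratio = 4, N = 380):
  white: 380 × 3/4 = 285
  yellow: 380 × 1/4 = 95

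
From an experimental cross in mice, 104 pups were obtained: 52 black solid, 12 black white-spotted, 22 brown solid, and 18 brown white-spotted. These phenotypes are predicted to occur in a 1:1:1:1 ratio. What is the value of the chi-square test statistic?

Total ratio parts = 4. Expected numbers out of 104:
  black solid: 104 × 1/4 = 26
  black white-spotted: 104 × 1/4 = 26
  brown solid: 104 × 1/4 = 26
  brown white-spotted: 104 × 1/4 = 26
χ² = Σ (O − E)² / E
  black solid: (52 − 26)² / 26 = 26.0000
  black white-spotted: (12 − 26)² / 26 = 7.5385
  brown solid: (22 − 26)² / 26 = 0.6154
  brown white-spotted: (18 − 26)² / 26 = 2.4615
χ² = 26.0000 + 7.5385 + 0.6154 + 2.4615 = 36.6154 ≈ 36.615

36.615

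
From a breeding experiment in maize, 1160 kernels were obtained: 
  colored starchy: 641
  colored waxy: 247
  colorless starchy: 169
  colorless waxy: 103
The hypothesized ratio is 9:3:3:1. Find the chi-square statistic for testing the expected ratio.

The 9:3:3:1 ratio has 16 parts, so with N = 1160 the expected counts are:
  colored starchy: 1160 × 9/16 = 652.5
  colored waxy: 1160 × 3/16 = 217.5
  colorless starchy: 1160 × 3/16 = 217.5
  colorless waxy: 1160 × 1/16 = 72.5
χ² = Σ (O − E)² / E
  colored starchy: (641 − 652.5)² / 652.5 = 0.2027
  colored waxy: (247 − 217.5)² / 217.5 = 4.0011
  colorless starchy: (169 − 217.5)² / 217.5 = 10.8149
  colorless waxy: (103 − 72.5)² / 72.5 = 12.8310
χ² = 0.2027 + 4.0011 + 10.8149 + 12.8310 = 27.8497 ≈ 27.850

27.850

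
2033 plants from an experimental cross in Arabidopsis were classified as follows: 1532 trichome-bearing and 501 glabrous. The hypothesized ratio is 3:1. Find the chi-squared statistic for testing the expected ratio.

0.138

Under the 3:1 hypothesis (Σ ratio = 4, N = 2033):
  trichome-bearing: 2033 × 3/4 = 1524.75
  glabrous: 2033 × 1/4 = 508.25
χ² = Σ (O − E)² / E
  trichome-bearing: (1532 − 1524.75)² / 1524.75 = 0.0345
  glabrous: (501 − 508.25)² / 508.25 = 0.1034
χ² = 0.0345 + 0.1034 = 0.1379 ≈ 0.138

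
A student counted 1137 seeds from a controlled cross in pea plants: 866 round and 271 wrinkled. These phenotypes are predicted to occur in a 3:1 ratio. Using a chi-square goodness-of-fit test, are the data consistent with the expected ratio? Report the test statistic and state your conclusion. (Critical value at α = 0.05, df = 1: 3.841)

Under the 3:1 hypothesis (Σ ratio = 4, N = 1137):
  round: 1137 × 3/4 = 852.75
  wrinkled: 1137 × 1/4 = 284.25
χ² = Σ (O − E)² / E
  round: (866 − 852.75)² / 852.75 = 0.2059
  wrinkled: (271 − 284.25)² / 284.25 = 0.6176
χ² = 0.2059 + 0.6176 = 0.8235 ≈ 0.824
Degrees of freedom = 2 − 1 = 1; critical value at α = 0.05 is 3.841.
Since 0.824 < 3.841, we fail to reject the null hypothesis — the data are consistent with the 3:1 ratio.

0.824; consistent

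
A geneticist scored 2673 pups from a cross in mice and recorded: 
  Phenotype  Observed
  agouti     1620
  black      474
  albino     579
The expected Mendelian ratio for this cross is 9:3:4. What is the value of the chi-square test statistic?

22.412

Under the 9:3:4 hypothesis (Σ ratio = 16, N = 2673):
  agouti: 2673 × 9/16 = 1503.5625
  black: 2673 × 3/16 = 501.1875
  albino: 2673 × 4/16 = 668.25
χ² = Σ (O − E)² / E
  agouti: (1620 − 1503.5625)² / 1503.5625 = 9.0170
  black: (474 − 501.1875)² / 501.1875 = 1.4748
  albino: (579 − 668.25)² / 668.25 = 11.9200
χ² = 9.0170 + 1.4748 + 11.9200 = 22.4118 ≈ 22.412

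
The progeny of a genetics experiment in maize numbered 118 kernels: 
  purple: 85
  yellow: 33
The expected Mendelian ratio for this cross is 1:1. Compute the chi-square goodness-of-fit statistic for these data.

22.915

Total ratio parts = 2. Expected numbers out of 118:
  purple: 118 × 1/2 = 59
  yellow: 118 × 1/2 = 59
χ² = Σ (O − E)² / E
  purple: (85 − 59)² / 59 = 11.4576
  yellow: (33 − 59)² / 59 = 11.4576
χ² = 11.4576 + 11.4576 = 22.9152 ≈ 22.915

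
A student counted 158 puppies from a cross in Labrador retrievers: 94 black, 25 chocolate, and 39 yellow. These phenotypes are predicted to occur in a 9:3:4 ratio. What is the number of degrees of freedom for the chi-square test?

A goodness-of-fit test with 3 phenotype classes has df = 3 − 1 = 2.

2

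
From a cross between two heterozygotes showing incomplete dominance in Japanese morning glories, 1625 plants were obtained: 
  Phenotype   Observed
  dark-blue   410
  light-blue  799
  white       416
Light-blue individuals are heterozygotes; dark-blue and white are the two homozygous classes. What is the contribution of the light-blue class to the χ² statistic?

0.224

With incomplete dominance, a heterozygote × heterozygote cross gives a 1:2:1 phenotypic ratio.
The 1:2:1 ratio has 4 parts, so with N = 1625 the expected counts are:
  dark-blue: 1625 × 1/4 = 406.25
  light-blue: 1625 × 2/4 = 812.5
  white: 1625 × 1/4 = 406.25
Contribution of light-blue: (799 − 812.5)² / 812.5 = 0.2243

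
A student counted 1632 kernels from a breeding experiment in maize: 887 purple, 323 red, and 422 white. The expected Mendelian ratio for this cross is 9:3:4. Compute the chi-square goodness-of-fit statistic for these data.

Total ratio parts = 16. Expected numbers out of 1632:
  purple: 1632 × 9/16 = 918
  red: 1632 × 3/16 = 306
  white: 1632 × 4/16 = 408
χ² = Σ (O − E)² / E
  purple: (887 − 918)² / 918 = 1.0468
  red: (323 − 306)² / 306 = 0.9444
  white: (422 − 408)² / 408 = 0.4804
χ² = 1.0468 + 0.9444 + 0.4804 = 2.4716 ≈ 2.472

2.472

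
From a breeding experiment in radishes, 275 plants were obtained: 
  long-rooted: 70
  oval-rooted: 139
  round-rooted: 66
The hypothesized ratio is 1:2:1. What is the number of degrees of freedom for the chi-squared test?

A goodness-of-fit test with 3 phenotype classes has df = 3 − 1 = 2.

2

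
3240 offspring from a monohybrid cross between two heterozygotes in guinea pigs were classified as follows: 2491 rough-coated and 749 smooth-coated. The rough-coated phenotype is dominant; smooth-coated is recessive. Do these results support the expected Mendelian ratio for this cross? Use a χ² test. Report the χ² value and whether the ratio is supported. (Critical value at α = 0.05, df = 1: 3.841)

6.125; not consistent

For a monohybrid cross between heterozygotes with complete dominance, the expected phenotypic ratio is 3:1.
Expected counts for N = 3240 under a 3:1 ratio (total parts = 4):
  rough-coated: 3240 × 3/4 = 2430
  smooth-coated: 3240 × 1/4 = 810
χ² = Σ (O − E)² / E
  rough-coated: (2491 − 2430)² / 2430 = 1.5313
  smooth-coated: (749 − 810)² / 810 = 4.5938
χ² = 1.5313 + 4.5938 = 6.1251 ≈ 6.125
Degrees of freedom = 2 − 1 = 1; critical value at α = 0.05 is 3.841.
Since 6.125 > 3.841, we reject the null hypothesis — the data do not fit the 3:1 ratio.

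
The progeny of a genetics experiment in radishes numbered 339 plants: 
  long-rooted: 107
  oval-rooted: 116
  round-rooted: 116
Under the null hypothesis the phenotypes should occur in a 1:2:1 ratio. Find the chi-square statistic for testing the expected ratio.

Expected counts for N = 339 under a 1:2:1 ratio (total parts = 4):
  long-rooted: 339 × 1/4 = 84.75
  oval-rooted: 339 × 2/4 = 169.5
  round-rooted: 339 × 1/4 = 84.75
χ² = Σ (O − E)² / E
  long-rooted: (107 − 84.75)² / 84.75 = 5.8414
  oval-rooted: (116 − 169.5)² / 169.5 = 16.8864
  round-rooted: (116 − 84.75)² / 84.75 = 11.5229
χ² = 5.8414 + 16.8864 + 11.5229 = 34.2507 ≈ 34.251

34.251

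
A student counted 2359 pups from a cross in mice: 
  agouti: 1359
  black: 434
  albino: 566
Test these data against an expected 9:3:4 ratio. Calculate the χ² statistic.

1.887

Under the 9:3:4 hypothesis (Σ ratio = 16, N = 2359):
  agouti: 2359 × 9/16 = 1326.9375
  black: 2359 × 3/16 = 442.3125
  albino: 2359 × 4/16 = 589.75
χ² = Σ (O − E)² / E
  agouti: (1359 − 1326.9375)² / 1326.9375 = 0.7747
  black: (434 − 442.3125)² / 442.3125 = 0.1562
  albino: (566 − 589.75)² / 589.75 = 0.9564
χ² = 0.7747 + 0.1562 + 0.9564 = 1.8873 ≈ 1.887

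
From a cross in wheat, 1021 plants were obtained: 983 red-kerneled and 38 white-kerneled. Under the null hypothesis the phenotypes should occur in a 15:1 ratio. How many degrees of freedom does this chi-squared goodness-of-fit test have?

1

A goodness-of-fit test with 2 phenotype classes has df = 2 − 1 = 1.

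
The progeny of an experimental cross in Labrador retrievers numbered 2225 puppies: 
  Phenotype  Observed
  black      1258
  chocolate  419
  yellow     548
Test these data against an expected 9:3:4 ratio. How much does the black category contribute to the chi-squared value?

Expected counts for N = 2225 under a 9:3:4 ratio (total parts = 16):
  black: 2225 × 9/16 = 1251.5625
  chocolate: 2225 × 3/16 = 417.1875
  yellow: 2225 × 4/16 = 556.25
Contribution of black: (1258 − 1251.5625)² / 1251.5625 = 0.0331

0.033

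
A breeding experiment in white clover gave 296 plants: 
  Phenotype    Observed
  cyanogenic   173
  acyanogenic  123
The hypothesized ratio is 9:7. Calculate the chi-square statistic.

Total ratio parts = 16. Expected numbers out of 296:
  cyanogenic: 296 × 9/16 = 166.5
  acyanogenic: 296 × 7/16 = 129.5
χ² = Σ (O − E)² / E
  cyanogenic: (173 − 166.5)² / 166.5 = 0.2538
  acyanogenic: (123 − 129.5)² / 129.5 = 0.3263
χ² = 0.2538 + 0.3263 = 0.5801 ≈ 0.580

0.580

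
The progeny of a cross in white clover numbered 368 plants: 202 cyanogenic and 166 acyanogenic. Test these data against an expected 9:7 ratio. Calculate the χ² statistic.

0.276

Total ratio parts = 16. Expected numbers out of 368:
  cyanogenic: 368 × 9/16 = 207
  acyanogenic: 368 × 7/16 = 161
χ² = Σ (O − E)² / E
  cyanogenic: (202 − 207)² / 207 = 0.1208
  acyanogenic: (166 − 161)² / 161 = 0.1553
χ² = 0.1208 + 0.1553 = 0.2761 ≈ 0.276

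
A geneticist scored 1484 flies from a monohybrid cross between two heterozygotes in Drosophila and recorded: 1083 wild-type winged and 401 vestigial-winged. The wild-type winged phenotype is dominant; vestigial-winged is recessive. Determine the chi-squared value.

For a monohybrid cross between heterozygotes with complete dominance, the expected phenotypic ratio is 3:1.
Under the 3:1 hypothesis (Σ ratio = 4, N = 1484):
  wild-type winged: 1484 × 3/4 = 1113
  vestigial-winged: 1484 × 1/4 = 371
χ² = Σ (O − E)² / E
  wild-type winged: (1083 − 1113)² / 1113 = 0.8086
  vestigial-winged: (401 − 371)² / 371 = 2.4259
χ² = 0.8086 + 2.4259 = 3.2345 ≈ 3.235

3.235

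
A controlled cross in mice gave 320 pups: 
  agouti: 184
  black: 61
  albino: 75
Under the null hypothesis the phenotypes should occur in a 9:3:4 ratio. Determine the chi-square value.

0.418

Total ratio parts = 16. Expected numbers out of 320:
  agouti: 320 × 9/16 = 180
  black: 320 × 3/16 = 60
  albino: 320 × 4/16 = 80
χ² = Σ (O − E)² / E
  agouti: (184 − 180)² / 180 = 0.0889
  black: (61 − 60)² / 60 = 0.0167
  albino: (75 − 80)² / 80 = 0.3125
χ² = 0.0889 + 0.0167 + 0.3125 = 0.4181 ≈ 0.418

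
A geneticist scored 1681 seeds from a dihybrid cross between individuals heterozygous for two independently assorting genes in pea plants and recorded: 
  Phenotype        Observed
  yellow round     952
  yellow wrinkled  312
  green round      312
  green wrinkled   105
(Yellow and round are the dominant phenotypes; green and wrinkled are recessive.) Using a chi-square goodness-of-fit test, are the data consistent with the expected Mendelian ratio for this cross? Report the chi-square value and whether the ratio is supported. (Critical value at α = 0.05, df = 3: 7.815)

0.108; consistent

A dihybrid F₂ with independent assortment and complete dominance at both loci gives a 9:3:3:1 phenotypic ratio.
The 9:3:3:1 ratio has 16 parts, so with N = 1681 the expected counts are:
  yellow round: 1681 × 9/16 = 945.5625
  yellow wrinkled: 1681 × 3/16 = 315.1875
  green round: 1681 × 3/16 = 315.1875
  green wrinkled: 1681 × 1/16 = 105.0625
χ² = Σ (O − E)² / E
  yellow round: (952 − 945.5625)² / 945.5625 = 0.0438
  yellow wrinkled: (312 − 315.1875)² / 315.1875 = 0.0322
  green round: (312 − 315.1875)² / 315.1875 = 0.0322
  green wrinkled: (105 − 105.0625)² / 105.0625 = 0.0000
χ² = 0.0438 + 0.0322 + 0.0322 + 0.0000 = 0.1082 ≈ 0.108
Degrees of freedom = 4 − 1 = 3; critical value at α = 0.05 is 7.815.
Since 0.108 < 7.815, we fail to reject the null hypothesis — the data are consistent with the 9:3:3:1 ratio.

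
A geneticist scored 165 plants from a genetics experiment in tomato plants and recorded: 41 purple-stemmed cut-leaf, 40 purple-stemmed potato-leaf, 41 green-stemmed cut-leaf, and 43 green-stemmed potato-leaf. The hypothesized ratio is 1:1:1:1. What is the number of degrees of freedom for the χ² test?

A goodness-of-fit test with 4 phenotype classes has df = 4 − 1 = 3.

3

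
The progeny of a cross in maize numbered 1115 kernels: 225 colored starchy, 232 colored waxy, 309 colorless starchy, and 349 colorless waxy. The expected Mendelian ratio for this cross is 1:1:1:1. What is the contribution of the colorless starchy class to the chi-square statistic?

3.283

Total ratio parts = 4. Expected numbers out of 1115:
  colored starchy: 1115 × 1/4 = 278.75
  colored waxy: 1115 × 1/4 = 278.75
  colorless starchy: 1115 × 1/4 = 278.75
  colorless waxy: 1115 × 1/4 = 278.75
Contribution of colorless starchy: (309 − 278.75)² / 278.75 = 3.2827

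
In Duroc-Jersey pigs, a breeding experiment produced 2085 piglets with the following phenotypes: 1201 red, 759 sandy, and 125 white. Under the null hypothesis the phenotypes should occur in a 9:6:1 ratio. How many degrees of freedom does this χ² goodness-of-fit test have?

2

A goodness-of-fit test with 3 phenotype classes has df = 3 − 1 = 2.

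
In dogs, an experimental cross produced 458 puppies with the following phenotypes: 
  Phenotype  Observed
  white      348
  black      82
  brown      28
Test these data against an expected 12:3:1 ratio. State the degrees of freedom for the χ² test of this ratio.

2

A goodness-of-fit test with 3 phenotype classes has df = 3 − 1 = 2.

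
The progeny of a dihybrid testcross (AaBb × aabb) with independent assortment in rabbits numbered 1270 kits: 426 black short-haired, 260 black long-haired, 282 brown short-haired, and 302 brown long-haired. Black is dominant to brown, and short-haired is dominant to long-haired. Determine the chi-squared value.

52.217

A dihybrid testcross with independent assortment gives a 1:1:1:1 ratio.
The 1:1:1:1 ratio has 4 parts, so with N = 1270 the expected counts are:
  black short-haired: 1270 × 1/4 = 317.5
  black long-haired: 1270 × 1/4 = 317.5
  brown short-haired: 1270 × 1/4 = 317.5
  brown long-haired: 1270 × 1/4 = 317.5
χ² = Σ (O − E)² / E
  black short-haired: (426 − 317.5)² / 317.5 = 37.0780
  black long-haired: (260 − 317.5)² / 317.5 = 10.4134
  brown short-haired: (282 − 317.5)² / 317.5 = 3.9693
  brown long-haired: (302 − 317.5)² / 317.5 = 0.7567
χ² = 37.0780 + 10.4134 + 3.9693 + 0.7567 = 52.2174 ≈ 52.217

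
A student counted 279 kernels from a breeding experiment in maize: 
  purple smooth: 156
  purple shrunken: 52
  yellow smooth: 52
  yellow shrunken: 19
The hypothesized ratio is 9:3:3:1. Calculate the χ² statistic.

0.149

Total ratio parts = 16. Expected numbers out of 279:
  purple smooth: 279 × 9/16 = 156.9375
  purple shrunken: 279 × 3/16 = 52.3125
  yellow smooth: 279 × 3/16 = 52.3125
  yellow shrunken: 279 × 1/16 = 17.4375
χ² = Σ (O − E)² / E
  purple smooth: (156 − 156.9375)² / 156.9375 = 0.0056
  purple shrunken: (52 − 52.3125)² / 52.3125 = 0.0019
  yellow smooth: (52 − 52.3125)² / 52.3125 = 0.0019
  yellow shrunken: (19 − 17.4375)² / 17.4375 = 0.1400
χ² = 0.0056 + 0.0019 + 0.0019 + 0.1400 = 0.1494 ≈ 0.149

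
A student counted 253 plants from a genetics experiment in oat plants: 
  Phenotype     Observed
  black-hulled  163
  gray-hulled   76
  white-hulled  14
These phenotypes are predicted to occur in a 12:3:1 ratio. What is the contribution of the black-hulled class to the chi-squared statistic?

3.771

Expected counts for N = 253 under a 12:3:1 ratio (total parts = 16):
  black-hulled: 253 × 12/16 = 189.75
  gray-hulled: 253 × 3/16 = 47.4375
  white-hulled: 253 × 1/16 = 15.8125
Contribution of black-hulled: (163 − 189.75)² / 189.75 = 3.7711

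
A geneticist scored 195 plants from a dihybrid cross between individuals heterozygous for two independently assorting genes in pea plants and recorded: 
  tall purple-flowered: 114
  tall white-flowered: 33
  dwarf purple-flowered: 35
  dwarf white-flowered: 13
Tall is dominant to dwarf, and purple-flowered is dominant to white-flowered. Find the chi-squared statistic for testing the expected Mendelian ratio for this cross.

A dihybrid F₂ with independent assortment and complete dominance at both loci gives a 9:3:3:1 phenotypic ratio.
Total ratio parts = 16. Expected numbers out of 195:
  tall purple-flowered: 195 × 9/16 = 109.6875
  tall white-flowered: 195 × 3/16 = 36.5625
  dwarf purple-flowered: 195 × 3/16 = 36.5625
  dwarf white-flowered: 195 × 1/16 = 12.1875
χ² = Σ (O − E)² / E
  tall purple-flowered: (114 − 109.6875)² / 109.6875 = 0.1696
  tall white-flowered: (33 − 36.5625)² / 36.5625 = 0.3471
  dwarf purple-flowered: (35 − 36.5625)² / 36.5625 = 0.0668
  dwarf white-flowered: (13 − 12.1875)² / 12.1875 = 0.0542
χ² = 0.1696 + 0.3471 + 0.0668 + 0.0542 = 0.6377 ≈ 0.638

0.638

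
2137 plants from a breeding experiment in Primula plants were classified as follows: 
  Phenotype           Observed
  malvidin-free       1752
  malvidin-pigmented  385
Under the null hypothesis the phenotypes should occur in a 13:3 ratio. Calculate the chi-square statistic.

0.756

The 13:3 ratio has 16 parts, so with N = 2137 the expected counts are:
  malvidin-free: 2137 × 13/16 = 1736.3125
  malvidin-pigmented: 2137 × 3/16 = 400.6875
χ² = Σ (O − E)² / E
  malvidin-free: (1752 − 1736.3125)² / 1736.3125 = 0.1417
  malvidin-pigmented: (385 − 400.6875)² / 400.6875 = 0.6142
χ² = 0.1417 + 0.6142 = 0.7559 ≈ 0.756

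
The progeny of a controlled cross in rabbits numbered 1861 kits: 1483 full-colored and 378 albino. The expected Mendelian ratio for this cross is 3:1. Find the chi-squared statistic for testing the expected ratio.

21.816

Expected counts for N = 1861 under a 3:1 ratio (total parts = 4):
  full-colored: 1861 × 3/4 = 1395.75
  albino: 1861 × 1/4 = 465.25
χ² = Σ (O − E)² / E
  full-colored: (1483 − 1395.75)² / 1395.75 = 5.4541
  albino: (378 − 465.25)² / 465.25 = 16.3623
χ² = 5.4541 + 16.3623 = 21.8164 ≈ 21.816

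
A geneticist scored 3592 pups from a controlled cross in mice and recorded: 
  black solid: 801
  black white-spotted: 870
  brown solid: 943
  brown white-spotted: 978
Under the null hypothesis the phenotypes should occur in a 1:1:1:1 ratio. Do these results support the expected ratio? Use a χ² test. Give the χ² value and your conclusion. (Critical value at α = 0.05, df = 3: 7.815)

Expected counts for N = 3592 under a 1:1:1:1 ratio (total parts = 4):
  black solid: 3592 × 1/4 = 898
  black white-spotted: 3592 × 1/4 = 898
  brown solid: 3592 × 1/4 = 898
  brown white-spotted: 3592 × 1/4 = 898
χ² = Σ (O − E)² / E
  black solid: (801 − 898)² / 898 = 10.4777
  black white-spotted: (870 − 898)² / 898 = 0.8731
  brown solid: (943 − 898)² / 898 = 2.2550
  brown white-spotted: (978 − 898)² / 898 = 7.1269
χ² = 10.4777 + 0.8731 + 2.2550 + 7.1269 = 20.7327 ≈ 20.733
Degrees of freedom = 4 − 1 = 3; critical value at α = 0.05 is 7.815.
Since 20.733 > 7.815, we reject the null hypothesis — the data do not fit the 1:1:1:1 ratio.

20.733; not consistent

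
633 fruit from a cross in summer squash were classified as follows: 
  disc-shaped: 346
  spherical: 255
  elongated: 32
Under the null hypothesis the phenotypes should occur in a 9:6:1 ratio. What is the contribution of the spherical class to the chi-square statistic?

1.309

The 9:6:1 ratio has 16 parts, so with N = 633 the expected counts are:
  disc-shaped: 633 × 9/16 = 356.0625
  spherical: 633 × 6/16 = 237.375
  elongated: 633 × 1/16 = 39.5625
Contribution of spherical: (255 − 237.375)² / 237.375 = 1.3086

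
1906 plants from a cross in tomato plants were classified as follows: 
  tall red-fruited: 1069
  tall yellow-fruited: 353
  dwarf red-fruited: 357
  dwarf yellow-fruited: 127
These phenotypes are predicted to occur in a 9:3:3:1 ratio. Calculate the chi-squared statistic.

0.584

Expected counts for N = 1906 under a 9:3:3:1 ratio (total parts = 16):
  tall red-fruited: 1906 × 9/16 = 1072.125
  tall yellow-fruited: 1906 × 3/16 = 357.375
  dwarf red-fruited: 1906 × 3/16 = 357.375
  dwarf yellow-fruited: 1906 × 1/16 = 119.125
χ² = Σ (O − E)² / E
  tall red-fruited: (1069 − 1072.125)² / 1072.125 = 0.0091
  tall yellow-fruited: (353 − 357.375)² / 357.375 = 0.0536
  dwarf red-fruited: (357 − 357.375)² / 357.375 = 0.0004
  dwarf yellow-fruited: (127 − 119.125)² / 119.125 = 0.5206
χ² = 0.0091 + 0.0536 + 0.0004 + 0.5206 = 0.5837 ≈ 0.584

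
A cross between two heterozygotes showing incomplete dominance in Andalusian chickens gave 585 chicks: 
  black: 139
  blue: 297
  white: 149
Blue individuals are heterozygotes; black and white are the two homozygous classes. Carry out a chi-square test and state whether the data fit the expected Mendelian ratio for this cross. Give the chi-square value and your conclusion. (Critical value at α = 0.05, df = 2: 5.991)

0.480; consistent

With incomplete dominance, a heterozygote × heterozygote cross gives a 1:2:1 phenotypic ratio.
Expected counts for N = 585 under a 1:2:1 ratio (total parts = 4):
  black: 585 × 1/4 = 146.25
  blue: 585 × 2/4 = 292.5
  white: 585 × 1/4 = 146.25
χ² = Σ (O − E)² / E
  black: (139 − 146.25)² / 146.25 = 0.3594
  blue: (297 − 292.5)² / 292.5 = 0.0692
  white: (149 − 146.25)² / 146.25 = 0.0517
χ² = 0.3594 + 0.0692 + 0.0517 = 0.4803 ≈ 0.480
Degrees of freedom = 3 − 1 = 2; critical value at α = 0.05 is 5.991.
Since 0.480 < 5.991, we fail to reject the null hypothesis — the data are consistent with the 1:2:1 ratio.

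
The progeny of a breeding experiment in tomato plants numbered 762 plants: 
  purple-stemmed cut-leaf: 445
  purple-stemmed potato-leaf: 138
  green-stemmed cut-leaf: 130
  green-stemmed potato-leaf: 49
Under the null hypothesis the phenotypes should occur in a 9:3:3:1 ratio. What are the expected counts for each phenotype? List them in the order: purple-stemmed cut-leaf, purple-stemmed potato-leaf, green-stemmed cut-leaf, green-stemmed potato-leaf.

428.625, 142.875, 142.875, 47.625

Total ratio parts = 16. Expected numbers out of 762:
  purple-stemmed cut-leaf: 762 × 9/16 = 428.625
  purple-stemmed potato-leaf: 762 × 3/16 = 142.875
  green-stemmed cut-leaf: 762 × 3/16 = 142.875
  green-stemmed potato-leaf: 762 × 1/16 = 47.625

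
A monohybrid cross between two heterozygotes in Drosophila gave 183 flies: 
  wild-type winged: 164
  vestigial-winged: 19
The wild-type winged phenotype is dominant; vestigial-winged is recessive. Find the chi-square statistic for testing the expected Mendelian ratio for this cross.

For a monohybrid cross between heterozygotes with complete dominance, the expected phenotypic ratio is 3:1.
Total ratio parts = 4. Expected numbers out of 183:
  wild-type winged: 183 × 3/4 = 137.25
  vestigial-winged: 183 × 1/4 = 45.75
χ² = Σ (O − E)² / E
  wild-type winged: (164 − 137.25)² / 137.25 = 5.2136
  vestigial-winged: (19 − 45.75)² / 45.75 = 15.6407
χ² = 5.2136 + 15.6407 = 20.8543 ≈ 20.854

20.854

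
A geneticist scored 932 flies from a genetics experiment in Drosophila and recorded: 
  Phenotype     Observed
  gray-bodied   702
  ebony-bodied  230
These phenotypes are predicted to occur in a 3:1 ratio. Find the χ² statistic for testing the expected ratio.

The 3:1 ratio has 4 parts, so with N = 932 the expected counts are:
  gray-bodied: 932 × 3/4 = 699
  ebony-bodied: 932 × 1/4 = 233
χ² = Σ (O − E)² / E
  gray-bodied: (702 − 699)² / 699 = 0.0129
  ebony-bodied: (230 − 233)² / 233 = 0.0386
χ² = 0.0129 + 0.0386 = 0.0515 ≈ 0.052

0.052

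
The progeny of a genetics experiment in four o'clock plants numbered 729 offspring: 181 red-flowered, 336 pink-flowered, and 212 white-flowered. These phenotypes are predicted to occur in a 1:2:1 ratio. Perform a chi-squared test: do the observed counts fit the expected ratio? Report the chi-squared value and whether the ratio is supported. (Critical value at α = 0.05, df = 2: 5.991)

7.093; not consistent

Total ratio parts = 4. Expected numbers out of 729:
  red-flowered: 729 × 1/4 = 182.25
  pink-flowered: 729 × 2/4 = 364.5
  white-flowered: 729 × 1/4 = 182.25
χ² = Σ (O − E)² / E
  red-flowered: (181 − 182.25)² / 182.25 = 0.0086
  pink-flowered: (336 − 364.5)² / 364.5 = 2.2284
  white-flowered: (212 − 182.25)² / 182.25 = 4.8563
χ² = 0.0086 + 2.2284 + 4.8563 = 7.0933 ≈ 7.093
Degrees of freedom = 3 − 1 = 2; critical value at α = 0.05 is 5.991.
Since 7.093 > 5.991, we reject the null hypothesis — the data do not fit the 1:2:1 ratio.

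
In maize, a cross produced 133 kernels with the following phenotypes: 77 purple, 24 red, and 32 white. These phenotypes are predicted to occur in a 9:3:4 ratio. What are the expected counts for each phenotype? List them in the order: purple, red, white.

Expected counts for N = 133 under a 9:3:4 ratio (total parts = 16):
  purple: 133 × 9/16 = 74.8125
  red: 133 × 3/16 = 24.9375
  white: 133 × 4/16 = 33.25

74.8125, 24.9375, 33.25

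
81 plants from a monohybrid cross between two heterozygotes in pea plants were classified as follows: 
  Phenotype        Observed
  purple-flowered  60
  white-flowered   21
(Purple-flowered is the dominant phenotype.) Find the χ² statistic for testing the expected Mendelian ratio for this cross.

0.037

For a monohybrid cross between heterozygotes with complete dominance, the expected phenotypic ratio is 3:1.
Total ratio parts = 4. Expected numbers out of 81:
  purple-flowered: 81 × 3/4 = 60.75
  white-flowered: 81 × 1/4 = 20.25
χ² = Σ (O − E)² / E
  purple-flowered: (60 − 60.75)² / 60.75 = 0.0093
  white-flowered: (21 − 20.25)² / 20.25 = 0.0278
χ² = 0.0093 + 0.0278 = 0.0371 ≈ 0.037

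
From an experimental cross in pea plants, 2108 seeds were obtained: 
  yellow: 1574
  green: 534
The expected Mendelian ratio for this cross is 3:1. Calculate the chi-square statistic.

0.124

Expected counts for N = 2108 under a 3:1 ratio (total parts = 4):
  yellow: 2108 × 3/4 = 1581
  green: 2108 × 1/4 = 527
χ² = Σ (O − E)² / E
  yellow: (1574 − 1581)² / 1581 = 0.0310
  green: (534 − 527)² / 527 = 0.0930
χ² = 0.0310 + 0.0930 = 0.124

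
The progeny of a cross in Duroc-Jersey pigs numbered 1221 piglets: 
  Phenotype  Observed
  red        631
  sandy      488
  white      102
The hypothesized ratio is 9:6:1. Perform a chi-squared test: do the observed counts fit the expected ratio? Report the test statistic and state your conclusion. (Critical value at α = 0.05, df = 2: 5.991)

15.164; not consistent

Under the 9:6:1 hypothesis (Σ ratio = 16, N = 1221):
  red: 1221 × 9/16 = 686.8125
  sandy: 1221 × 6/16 = 457.875
  white: 1221 × 1/16 = 76.3125
χ² = Σ (O − E)² / E
  red: (631 − 686.8125)² / 686.8125 = 4.5355
  sandy: (488 − 457.875)² / 457.875 = 1.9820
  white: (102 − 76.3125)² / 76.3125 = 8.6467
χ² = 4.5355 + 1.9820 + 8.6467 = 15.1642 ≈ 15.164
Degrees of freedom = 3 − 1 = 2; critical value at α = 0.05 is 5.991.
Since 15.164 > 5.991, we reject the null hypothesis — the data do not fit the 9:6:1 ratio.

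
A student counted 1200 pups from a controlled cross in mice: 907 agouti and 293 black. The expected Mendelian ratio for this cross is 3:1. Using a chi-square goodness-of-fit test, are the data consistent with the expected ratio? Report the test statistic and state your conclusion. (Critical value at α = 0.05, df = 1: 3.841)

0.218; consistent

Under the 3:1 hypothesis (Σ ratio = 4, N = 1200):
  agouti: 1200 × 3/4 = 900
  black: 1200 × 1/4 = 300
χ² = Σ (O − E)² / E
  agouti: (907 − 900)² / 900 = 0.0544
  black: (293 − 300)² / 300 = 0.1633
χ² = 0.0544 + 0.1633 = 0.2177 ≈ 0.218
Degrees of freedom = 2 − 1 = 1; critical value at α = 0.05 is 3.841.
Since 0.218 < 3.841, we fail to reject the null hypothesis — the data are consistent with the 3:1 ratio.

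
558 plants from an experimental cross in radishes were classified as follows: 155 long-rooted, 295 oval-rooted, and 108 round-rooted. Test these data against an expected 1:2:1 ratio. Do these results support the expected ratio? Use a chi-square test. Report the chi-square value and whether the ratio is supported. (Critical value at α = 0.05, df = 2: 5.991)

9.753; not consistent

Total ratio parts = 4. Expected numbers out of 558:
  long-rooted: 558 × 1/4 = 139.5
  oval-rooted: 558 × 2/4 = 279
  round-rooted: 558 × 1/4 = 139.5
χ² = Σ (O − E)² / E
  long-rooted: (155 − 139.5)² / 139.5 = 1.7222
  oval-rooted: (295 − 279)² / 279 = 0.9176
  round-rooted: (108 − 139.5)² / 139.5 = 7.1129
χ² = 1.7222 + 0.9176 + 7.1129 = 9.7527 ≈ 9.753
Degrees of freedom = 3 − 1 = 2; critical value at α = 0.05 is 5.991.
Since 9.753 > 5.991, we reject the null hypothesis — the data do not fit the 1:2:1 ratio.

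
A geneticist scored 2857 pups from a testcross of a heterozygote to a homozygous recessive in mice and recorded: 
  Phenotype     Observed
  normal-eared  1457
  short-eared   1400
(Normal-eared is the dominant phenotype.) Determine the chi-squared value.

1.137

A testcross of a heterozygote (Aa × aa) gives a 1:1 phenotypic ratio.
The 1:1 ratio has 2 parts, so with N = 2857 the expected counts are:
  normal-eared: 2857 × 1/2 = 1428.5
  short-eared: 2857 × 1/2 = 1428.5
χ² = Σ (O − E)² / E
  normal-eared: (1457 − 1428.5)² / 1428.5 = 0.5686
  short-eared: (1400 − 1428.5)² / 1428.5 = 0.5686
χ² = 0.5686 + 0.5686 = 1.1372 ≈ 1.137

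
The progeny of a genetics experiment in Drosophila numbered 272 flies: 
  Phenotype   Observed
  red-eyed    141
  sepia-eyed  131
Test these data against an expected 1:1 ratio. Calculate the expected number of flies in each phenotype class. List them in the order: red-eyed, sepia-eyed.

The 1:1 ratio has 2 parts, so with N = 272 the expected counts are:
  red-eyed: 272 × 1/2 = 136
  sepia-eyed: 272 × 1/2 = 136

136, 136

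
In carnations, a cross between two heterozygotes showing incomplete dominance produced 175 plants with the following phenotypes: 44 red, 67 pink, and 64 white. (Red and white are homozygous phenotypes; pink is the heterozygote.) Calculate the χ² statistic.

With incomplete dominance, a heterozygote × heterozygote cross gives a 1:2:1 phenotypic ratio.
The 1:2:1 ratio has 4 parts, so with N = 175 the expected counts are:
  red: 175 × 1/4 = 43.75
  pink: 175 × 2/4 = 87.5
  white: 175 × 1/4 = 43.75
χ² = Σ (O − E)² / E
  red: (44 − 43.75)² / 43.75 = 0.0014
  pink: (67 − 87.5)² / 87.5 = 4.8029
  white: (64 − 43.75)² / 43.75 = 9.3729
χ² = 0.0014 + 4.8029 + 9.3729 = 14.1772 ≈ 14.177

14.177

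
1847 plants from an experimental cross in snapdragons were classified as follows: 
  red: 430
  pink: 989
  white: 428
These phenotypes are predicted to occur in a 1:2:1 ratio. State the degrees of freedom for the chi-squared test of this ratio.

2

A goodness-of-fit test with 3 phenotype classes has df = 3 − 1 = 2.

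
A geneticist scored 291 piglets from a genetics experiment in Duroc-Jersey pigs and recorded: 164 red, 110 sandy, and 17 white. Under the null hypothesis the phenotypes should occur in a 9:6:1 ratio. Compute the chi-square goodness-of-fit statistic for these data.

Under the 9:6:1 hypothesis (Σ ratio = 16, N = 291):
  red: 291 × 9/16 = 163.6875
  sandy: 291 × 6/16 = 109.125
  white: 291 × 1/16 = 18.1875
χ² = Σ (O − E)² / E
  red: (164 − 163.6875)² / 163.6875 = 0.0006
  sandy: (110 − 109.125)² / 109.125 = 0.0070
  white: (17 − 18.1875)² / 18.1875 = 0.0775
χ² = 0.0006 + 0.0070 + 0.0775 = 0.0851 ≈ 0.085

0.085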